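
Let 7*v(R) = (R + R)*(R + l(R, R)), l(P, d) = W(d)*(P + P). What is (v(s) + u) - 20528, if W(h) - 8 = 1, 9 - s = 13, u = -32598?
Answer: -371274/7 ≈ -53039.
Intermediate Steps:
s = -4 (s = 9 - 1*13 = 9 - 13 = -4)
W(h) = 9 (W(h) = 8 + 1 = 9)
l(P, d) = 18*P (l(P, d) = 9*(P + P) = 9*(2*P) = 18*P)
v(R) = 38*R**2/7 (v(R) = ((R + R)*(R + 18*R))/7 = ((2*R)*(19*R))/7 = (38*R**2)/7 = 38*R**2/7)
(v(s) + u) - 20528 = ((38/7)*(-4)**2 - 32598) - 20528 = ((38/7)*16 - 32598) - 20528 = (608/7 - 32598) - 20528 = -227578/7 - 20528 = -371274/7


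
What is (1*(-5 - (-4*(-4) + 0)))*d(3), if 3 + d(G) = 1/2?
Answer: 105/2 ≈ 52.500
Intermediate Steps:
d(G) = -5/2 (d(G) = -3 + 1/2 = -3 + ½ = -5/2)
(1*(-5 - (-4*(-4) + 0)))*d(3) = (1*(-5 - (-4*(-4) + 0)))*(-5/2) = (1*(-5 - (16 + 0)))*(-5/2) = (1*(-5 - 1*16))*(-5/2) = (1*(-5 - 16))*(-5/2) = (1*(-21))*(-5/2) = -21*(-5/2) = 105/2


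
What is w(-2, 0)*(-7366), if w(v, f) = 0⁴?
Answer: 0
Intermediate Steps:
w(v, f) = 0
w(-2, 0)*(-7366) = 0*(-7366) = 0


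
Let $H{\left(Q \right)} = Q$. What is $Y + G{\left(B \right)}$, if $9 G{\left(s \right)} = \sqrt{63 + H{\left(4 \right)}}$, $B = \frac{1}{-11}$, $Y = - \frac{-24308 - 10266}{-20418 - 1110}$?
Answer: $- \frac{17287}{10764} + \frac{\sqrt{67}}{9} \approx -0.69652$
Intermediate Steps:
$Y = - \frac{17287}{10764}$ ($Y = - \frac{-34574}{-21528} = - \frac{\left(-34574\right) \left(-1\right)}{21528} = \left(-1\right) \frac{17287}{10764} = - \frac{17287}{10764} \approx -1.606$)
$B = - \frac{1}{11} \approx -0.090909$
$G{\left(s \right)} = \frac{\sqrt{67}}{9}$ ($G{\left(s \right)} = \frac{\sqrt{63 + 4}}{9} = \frac{\sqrt{67}}{9}$)
$Y + G{\left(B \right)} = - \frac{17287}{10764} + \frac{\sqrt{67}}{9}$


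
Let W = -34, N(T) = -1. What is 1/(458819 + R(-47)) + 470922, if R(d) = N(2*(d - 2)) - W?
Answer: 216083501545/458852 ≈ 4.7092e+5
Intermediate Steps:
R(d) = 33 (R(d) = -1 - 1*(-34) = -1 + 34 = 33)
1/(458819 + R(-47)) + 470922 = 1/(458819 + 33) + 470922 = 1/458852 + 470922 = 216083501545/458852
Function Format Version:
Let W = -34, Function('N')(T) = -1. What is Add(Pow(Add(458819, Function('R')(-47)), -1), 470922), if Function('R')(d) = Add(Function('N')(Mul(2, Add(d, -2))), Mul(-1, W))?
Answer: Rational(216083501545, 458852) ≈ 4.7092e+5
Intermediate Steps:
Function('R')(d) = 33 (Function('R')(d) = Add(-1, Mul(-1, -34)) = Add(-1, 34) = 33)
Add(Pow(Add(458819, Function('R')(-47)), -1), 470922) = Add(Pow(Add(458819, 33), -1), 470922) = Add(Pow(458852, -1), 470922) = Add(Rational(1, 458852), 470922) = Rational(216083501545, 458852)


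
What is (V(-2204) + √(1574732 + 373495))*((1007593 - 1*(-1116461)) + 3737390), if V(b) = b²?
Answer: 28472644157504 + 5861444*√1948227 ≈ 2.8481e+13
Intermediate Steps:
(V(-2204) + √(1574732 + 373495))*((1007593 - 1*(-1116461)) + 3737390) = ((-2204)² + √(1574732 + 373495))*((1007593 - 1*(-1116461)) + 3737390) = (4857616 + √1948227)*((1007593 + 1116461) + 3737390) = (4857616 + √1948227)*(2124054 + 3737390) = (4857616 + √1948227)*5861444 = 28472644157504 + 5861444*√1948227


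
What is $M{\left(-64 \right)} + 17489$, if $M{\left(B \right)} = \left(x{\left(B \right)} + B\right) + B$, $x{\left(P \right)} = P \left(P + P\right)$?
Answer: $25553$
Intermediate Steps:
$x{\left(P \right)} = 2 P^{2}$ ($x{\left(P \right)} = P 2 P = 2 P^{2}$)
$M{\left(B \right)} = 2 B + 2 B^{2}$ ($M{\left(B \right)} = \left(2 B^{2} + B\right) + B = \left(B + 2 B^{2}\right) + B = 2 B + 2 B^{2}$)
$M{\left(-64 \right)} + 17489 = 2 \left(-64\right) \left(1 - 64\right) + 17489 = 2 \left(-64\right) \left(-63\right) + 17489 = 8064 + 17489 = 25553$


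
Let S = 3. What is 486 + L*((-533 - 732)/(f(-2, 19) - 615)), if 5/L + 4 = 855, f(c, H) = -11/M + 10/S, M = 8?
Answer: 264575766/544381 ≈ 486.01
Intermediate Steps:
f(c, H) = 47/24 (f(c, H) = -11/8 + 10/3 = 47/24)
L = 5/851 (L = 5/(-4 + 855) = 5/851 ≈ 0.0058754)
486 + L*((-533 - 732)/(f(-2, 19) - 615)) = 486 + 5*((-533 - 732)/(47/24 - 615))/851 = 486 + 5*(-1265/(-14713/24))/851 = 486 + 5*(-1265*(-24/14713))/851 = 486 + (5/851)*(30360/14713) = 486 + 6600/544381 = 264575766/544381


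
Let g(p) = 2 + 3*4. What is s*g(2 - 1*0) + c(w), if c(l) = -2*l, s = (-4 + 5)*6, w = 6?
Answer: 72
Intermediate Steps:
g(p) = 14 (g(p) = 2 + 12 = 14)
s = 6 (s = 1*6 = 6)
s*g(2 - 1*0) + c(w) = 6*14 - 2*6 = 84 - 12 = 72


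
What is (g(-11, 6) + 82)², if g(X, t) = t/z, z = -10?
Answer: 165649/25 ≈ 6626.0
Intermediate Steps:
g(X, t) = -t/10 (g(X, t) = t/(-10) = t*(-⅒) = -t/10)
(g(-11, 6) + 82)² = (-⅒*6 + 82)² = (-⅗ + 82)² = (407/5)² = 165649/25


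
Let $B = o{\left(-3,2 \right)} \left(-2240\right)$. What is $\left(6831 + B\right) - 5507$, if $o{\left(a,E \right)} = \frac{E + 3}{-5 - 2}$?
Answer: $2924$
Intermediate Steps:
$o{\left(a,E \right)} = - \frac{3}{7} - \frac{E}{7}$ ($o{\left(a,E \right)} = \frac{3 + E}{-7} = \left(3 + E\right) \left(- \frac{1}{7}\right) = - \frac{3}{7} - \frac{E}{7}$)
$B = 1600$ ($B = \left(- \frac{3}{7} - \frac{2}{7}\right) \left(-2240\right) = \left(- \frac{5}{7}\right) \left(-2240\right) = 1600$)
$\left(6831 + B\right) - 5507 = \left(6831 + 1600\right) - 5507 = 8431 - 5507 = 2924$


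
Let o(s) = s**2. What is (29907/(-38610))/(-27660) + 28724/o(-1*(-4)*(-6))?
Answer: 1314981469/26369200 ≈ 49.868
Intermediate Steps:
(29907/(-38610))/(-27660) + 28724/o(-1*(-4)*(-6)) = (29907/(-38610))/(-27660) + 28724/((-1*(-4)*(-6))**2) = (29907*(-1/38610))*(-1/27660) + 28724/((4*(-6))**2) = -3323/4290*(-1/27660) + 28724/((-24)**2) = 3323/118661400 + 28724/576 = 3323/118661400 + 28724*(1/576) = 3323/118661400 + 7181/144 = 1314981469/26369200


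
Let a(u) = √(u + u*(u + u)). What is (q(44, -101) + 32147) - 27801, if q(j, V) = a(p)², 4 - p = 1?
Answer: 4367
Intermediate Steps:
p = 3 (p = 4 - 1*1 = 4 - 1 = 3)
a(u) = √(u + 2*u²) (a(u) = √(u + u*(2*u)) = √(u + 2*u²))
q(j, V) = 21 (q(j, V) = (√(3*(1 + 2*3)))² = (√(3*(1 + 6)))² = (√(3*7))² = (√21)² = 21)
(q(44, -101) + 32147) - 27801 = (21 + 32147) - 27801 = 32168 - 27801 = 4367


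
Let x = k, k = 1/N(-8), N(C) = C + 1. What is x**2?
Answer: 1/49 ≈ 0.020408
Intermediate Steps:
N(C) = 1 + C
k = -1/7 (k = 1/(1 - 8) = 1/(-7) = -1/7 ≈ -0.14286)
x = -1/7 ≈ -0.14286
x**2 = (-1/7)**2 = 1/49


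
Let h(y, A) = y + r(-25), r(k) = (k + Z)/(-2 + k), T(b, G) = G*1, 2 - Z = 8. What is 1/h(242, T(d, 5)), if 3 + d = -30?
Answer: 27/6565 ≈ 0.0041127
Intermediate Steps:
d = -33 (d = -3 - 30 = -33)
Z = -6 (Z = 2 - 1*8 = 2 - 8 = -6)
T(b, G) = G
r(k) = (-6 + k)/(-2 + k) (r(k) = (k - 6)/(-2 + k) = (-6 + k)/(-2 + k))
h(y, A) = 31/27 + y (h(y, A) = y + (-6 - 25)/(-2 - 25) = y - 31/(-27) = y - 1/27*(-31) = y + 31/27 = 31/27 + y)
1/h(242, T(d, 5)) = 1/(31/27 + 242) = 1/(6565/27) = 27/6565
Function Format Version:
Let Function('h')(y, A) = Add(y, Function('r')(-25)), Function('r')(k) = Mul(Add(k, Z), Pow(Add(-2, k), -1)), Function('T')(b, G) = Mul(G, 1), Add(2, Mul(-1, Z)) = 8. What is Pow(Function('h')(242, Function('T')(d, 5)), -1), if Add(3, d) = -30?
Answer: Rational(27, 6565) ≈ 0.0041127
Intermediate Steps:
d = -33 (d = Add(-3, -30) = -33)
Z = -6 (Z = Add(2, Mul(-1, 8)) = Add(2, -8) = -6)
Function('T')(b, G) = G
Function('r')(k) = Mul(Pow(Add(-2, k), -1), Add(-6, k)) (Function('r')(k) = Mul(Add(k, -6), Pow(Add(-2, k), -1)) = Mul(Add(-6, k), Pow(Add(-2, k), -1)) = Mul(Pow(Add(-2, k), -1), Add(-6, k)))
Function('h')(y, A) = Add(Rational(31, 27), y) (Function('h')(y, A) = Add(y, Mul(Pow(Add(-2, -25), -1), Add(-6, -25))) = Add(y, Mul(Pow(-27, -1), -31)) = Add(y, Mul(Rational(-1, 27), -31)) = Add(y, Rational(31, 27)) = Add(Rational(31, 27), y))
Pow(Function('h')(242, Function('T')(d, 5)), -1) = Pow(Add(Rational(31, 27), 242), -1) = Pow(Rational(6565, 27), -1) = Rational(27, 6565)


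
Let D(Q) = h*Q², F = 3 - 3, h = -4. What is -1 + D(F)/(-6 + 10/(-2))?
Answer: -1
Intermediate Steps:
F = 0
D(Q) = -4*Q²
-1 + D(F)/(-6 + 10/(-2)) = -1 + (-4*0²)/(-6 + 10/(-2)) = -1 + (-4*0)/(-6 + 10*(-½)) = -1 + 0/(-6 - 5) = -1 + 0/(-11) = -1 + 0*(-1/11) = -1 + 0 = -1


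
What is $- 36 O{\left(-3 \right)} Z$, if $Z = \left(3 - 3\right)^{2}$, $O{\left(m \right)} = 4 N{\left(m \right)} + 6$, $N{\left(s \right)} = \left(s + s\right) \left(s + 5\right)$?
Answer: $0$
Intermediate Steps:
$N{\left(s \right)} = 2 s \left(5 + s\right)$
$O{\left(m \right)} = 6 + 8 m \left(5 + m\right)$ ($O{\left(m \right)} = 4 \cdot 2 m \left(5 + m\right) + 6 = 8 m \left(5 + m\right) + 6 = 6 + 8 m \left(5 + m\right)$)
$Z = 0$ ($Z = 0^{2} = 0$)
$- 36 O{\left(-3 \right)} Z = - 36 \left(6 + 8 \left(-3\right) \left(5 - 3\right)\right) 0 = - 36 \left(6 + 8 \left(-3\right) 2\right) 0 = - 36 \left(6 - 48\right) 0 = - 36 \left(-42\right) 0 = - \left(-1512\right) 0 = \left(-1\right) 0 = 0$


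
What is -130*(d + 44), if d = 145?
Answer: -24570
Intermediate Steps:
-130*(d + 44) = -130*(145 + 44) = -130*189 = -24570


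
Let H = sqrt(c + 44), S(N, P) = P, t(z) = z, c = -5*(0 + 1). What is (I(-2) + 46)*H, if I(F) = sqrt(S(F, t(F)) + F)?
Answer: 2*sqrt(39)*(23 + I) ≈ 287.27 + 12.49*I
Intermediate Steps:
c = -5 (c = -5*1 = -5)
H = sqrt(39) (H = sqrt(-5 + 44) = sqrt(39) ≈ 6.2450)
I(F) = sqrt(2)*sqrt(F) (I(F) = sqrt(F + F) = sqrt(2*F) = sqrt(2)*sqrt(F))
(I(-2) + 46)*H = (sqrt(2)*sqrt(-2) + 46)*sqrt(39) = (sqrt(2)*(I*sqrt(2)) + 46)*sqrt(39) = (2*I + 46)*sqrt(39) = (46 + 2*I)*sqrt(39) = sqrt(39)*(46 + 2*I)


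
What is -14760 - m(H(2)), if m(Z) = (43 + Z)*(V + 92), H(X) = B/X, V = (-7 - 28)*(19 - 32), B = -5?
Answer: -73827/2 ≈ -36914.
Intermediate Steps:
V = 455 (V = -35*(-13) = 455)
H(X) = -5/X
m(Z) = 23521 + 547*Z (m(Z) = (43 + Z)*(455 + 92) = (43 + Z)*547 = 23521 + 547*Z)
-14760 - m(H(2)) = -14760 - (23521 + 547*(-5/2)) = -14760 - (23521 - 2735/2) = -14760 - 1*44307/2 = -14760 - 44307/2 = -73827/2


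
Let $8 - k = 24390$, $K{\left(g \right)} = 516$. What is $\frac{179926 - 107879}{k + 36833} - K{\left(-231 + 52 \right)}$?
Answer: $- \frac{6352669}{12451} \approx -510.21$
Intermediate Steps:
$k = -24382$ ($k = 8 - 24390 = -24382$)
$\frac{179926 - 107879}{k + 36833} - K{\left(-231 + 52 \right)} = \frac{179926 - 107879}{-24382 + 36833} - 516 = \frac{72047}{12451} - 516 = - \frac{6352669}{12451}$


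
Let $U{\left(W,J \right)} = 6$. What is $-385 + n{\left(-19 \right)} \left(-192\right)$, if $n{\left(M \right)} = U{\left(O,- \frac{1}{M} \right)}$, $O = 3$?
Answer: $-1537$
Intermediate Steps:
$n{\left(M \right)} = 6$
$-385 + n{\left(-19 \right)} \left(-192\right) = -385 + 6 \left(-192\right) = -385 - 1152 = -1537$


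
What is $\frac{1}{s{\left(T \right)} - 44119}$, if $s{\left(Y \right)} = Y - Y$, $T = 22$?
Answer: $- \frac{1}{44119} \approx -2.2666 \cdot 10^{-5}$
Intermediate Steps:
$s{\left(Y \right)} = 0$
$\frac{1}{s{\left(T \right)} - 44119} = \frac{1}{0 - 44119} = \frac{1}{-44119} = - \frac{1}{44119}$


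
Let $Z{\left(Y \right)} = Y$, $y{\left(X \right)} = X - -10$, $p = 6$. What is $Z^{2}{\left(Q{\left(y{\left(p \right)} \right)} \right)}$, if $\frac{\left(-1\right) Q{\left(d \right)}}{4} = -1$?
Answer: $16$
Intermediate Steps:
$y{\left(X \right)} = 10 + X$ ($y{\left(X \right)} = X + 10 = 10 + X$)
$Q{\left(d \right)} = 4$ ($Q{\left(d \right)} = \left(-4\right) \left(-1\right) = 4$)
$Z^{2}{\left(Q{\left(y{\left(p \right)} \right)} \right)} = 4^{2} = 16$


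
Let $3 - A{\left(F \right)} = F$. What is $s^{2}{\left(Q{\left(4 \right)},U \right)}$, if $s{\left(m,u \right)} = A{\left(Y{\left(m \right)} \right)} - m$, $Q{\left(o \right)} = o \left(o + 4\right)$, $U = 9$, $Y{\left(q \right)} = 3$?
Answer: $1024$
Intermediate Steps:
$A{\left(F \right)} = 3 - F$
$Q{\left(o \right)} = o \left(4 + o\right)$
$s{\left(m,u \right)} = - m$ ($s{\left(m,u \right)} = \left(3 - 3\right) - m = 0 - m = - m$)
$s^{2}{\left(Q{\left(4 \right)},U \right)} = \left(- 4 \left(4 + 4\right)\right)^{2} = \left(- 4 \cdot 8\right)^{2} = \left(\left(-1\right) 32\right)^{2} = \left(-32\right)^{2} = 1024$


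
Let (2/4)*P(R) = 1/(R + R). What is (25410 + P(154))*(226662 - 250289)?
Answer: -92455782407/154 ≈ -6.0036e+8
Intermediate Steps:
P(R) = 1/R (P(R) = 2/(R + R) = 2/((2*R)) = 2*(1/(2*R)) = 1/R)
(25410 + P(154))*(226662 - 250289) = (25410 + 1/154)*(226662 - 250289) = (25410 + 1/154)*(-23627) = (3913141/154)*(-23627) = -92455782407/154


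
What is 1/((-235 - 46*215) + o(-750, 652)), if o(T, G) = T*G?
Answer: -1/499125 ≈ -2.0035e-6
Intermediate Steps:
o(T, G) = G*T
1/((-235 - 46*215) + o(-750, 652)) = 1/((-235 - 46*215) + 652*(-750)) = 1/((-235 - 9890) - 489000) = 1/(-10125 - 489000) = 1/(-499125) = -1/499125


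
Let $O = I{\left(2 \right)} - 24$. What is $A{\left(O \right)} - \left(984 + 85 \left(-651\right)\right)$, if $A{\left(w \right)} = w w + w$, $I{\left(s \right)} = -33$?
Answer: $57543$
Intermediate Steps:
$O = -57$ ($O = -33 - 24 = -57$)
$A{\left(w \right)} = w + w^{2}$ ($A{\left(w \right)} = w^{2} + w = w + w^{2}$)
$A{\left(O \right)} - \left(984 + 85 \left(-651\right)\right) = - 57 \left(1 - 57\right) - \left(984 + 85 \left(-651\right)\right) = \left(-57\right) \left(-56\right) - \left(984 - 55335\right) = 3192 - -54351 = 3192 + 54351 = 57543$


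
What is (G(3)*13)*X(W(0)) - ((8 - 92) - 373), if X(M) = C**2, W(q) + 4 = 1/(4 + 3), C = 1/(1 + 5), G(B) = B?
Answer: 5497/12 ≈ 458.08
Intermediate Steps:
C = 1/6 ≈ 0.16667
W(q) = -27/7 (W(q) = -4 + 1/(4 + 3) = -4 + 1/7 = -27/7)
X(M) = 1/36 (X(M) = (1/6)**2 = 1/36)
(G(3)*13)*X(W(0)) - ((8 - 92) - 373) = (3*13)*(1/36) - ((8 - 92) - 373) = 39*(1/36) - (-84 - 373) = 13/12 - 1*(-457) = 13/12 + 457 = 5497/12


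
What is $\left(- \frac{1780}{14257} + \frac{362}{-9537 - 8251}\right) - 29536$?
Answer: $- \frac{3745235136125}{126801758} \approx -29536.0$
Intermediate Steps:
$\left(- \frac{1780}{14257} + \frac{362}{-9537 - 8251}\right) - 29536 = \left(\left(-1780\right) \frac{1}{14257} + \frac{362}{-17788}\right) - 29536 = \left(- \frac{1780}{14257} + 362 \left(- \frac{1}{17788}\right)\right) - 29536 = \left(- \frac{1780}{14257} - \frac{181}{8894}\right) - 29536 = - \frac{18411837}{126801758} - 29536 = - \frac{3745235136125}{126801758}$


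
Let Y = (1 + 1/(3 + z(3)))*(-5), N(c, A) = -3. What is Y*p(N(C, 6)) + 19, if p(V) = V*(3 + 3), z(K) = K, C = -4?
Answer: 124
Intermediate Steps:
p(V) = 6*V (p(V) = V*6 = 6*V)
Y = -35/6 (Y = (1 + 1/(3 + 3))*(-5) = (1 + 1/6)*(-5) = (1 + ⅙)*(-5) = (7/6)*(-5) = -35/6 ≈ -5.8333)
Y*p(N(C, 6)) + 19 = -35*(-3) + 19 = -35/6*(-18) + 19 = 105 + 19 = 124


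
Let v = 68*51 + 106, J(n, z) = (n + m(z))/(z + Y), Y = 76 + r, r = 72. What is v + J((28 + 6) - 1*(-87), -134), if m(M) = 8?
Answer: 50165/14 ≈ 3583.2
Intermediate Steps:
Y = 148 (Y = 76 + 72 = 148)
J(n, z) = (8 + n)/(148 + z) (J(n, z) = (n + 8)/(z + 148) = (8 + n)/(148 + z))
v = 3574 (v = 3468 + 106 = 3574)
v + J((28 + 6) - 1*(-87), -134) = 3574 + (8 + ((28 + 6) - 1*(-87)))/(148 - 134) = 3574 + (8 + (34 + 87))/14 = 3574 + (8 + 121)/14 = 3574 + (1/14)*129 = 3574 + 129/14 = 50165/14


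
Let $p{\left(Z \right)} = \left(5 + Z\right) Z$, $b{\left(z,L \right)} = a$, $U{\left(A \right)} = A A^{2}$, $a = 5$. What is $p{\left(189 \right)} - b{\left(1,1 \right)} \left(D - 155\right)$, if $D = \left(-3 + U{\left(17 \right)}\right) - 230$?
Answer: $14041$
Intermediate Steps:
$U{\left(A \right)} = A^{3}$
$b{\left(z,L \right)} = 5$
$D = 4680$ ($D = \left(-3 + 17^{3}\right) - 230 = \left(-3 + 4913\right) - 230 = 4910 - 230 = 4680$)
$p{\left(Z \right)} = Z \left(5 + Z\right)$
$p{\left(189 \right)} - b{\left(1,1 \right)} \left(D - 155\right) = 189 \left(5 + 189\right) - 5 \left(4680 - 155\right) = 189 \cdot 194 - 5 \left(4680 - 155\right) = 36666 - 5 \cdot 4525 = 36666 - 22625 = 14041$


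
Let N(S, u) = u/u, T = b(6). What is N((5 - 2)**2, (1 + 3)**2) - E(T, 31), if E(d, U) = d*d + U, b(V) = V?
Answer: -66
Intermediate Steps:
T = 6
E(d, U) = U + d**2 (E(d, U) = d**2 + U = U + d**2)
N(S, u) = 1
N((5 - 2)**2, (1 + 3)**2) - E(T, 31) = 1 - (31 + 6**2) = 1 - (31 + 36) = 1 - 1*67 = 1 - 67 = -66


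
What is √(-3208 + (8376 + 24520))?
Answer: 2*√7422 ≈ 172.30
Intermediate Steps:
√(-3208 + (8376 + 24520)) = √(-3208 + 32896) = √29688 = 2*√7422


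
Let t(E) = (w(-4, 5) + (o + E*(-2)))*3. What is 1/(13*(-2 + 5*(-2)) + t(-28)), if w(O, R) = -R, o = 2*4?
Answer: 1/21 ≈ 0.047619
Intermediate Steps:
o = 8
t(E) = 9 - 6*E (t(E) = (-1*5 + (8 + E*(-2)))*3 = (-5 + (8 - 2*E))*3 = (3 - 2*E)*3 = 9 - 6*E)
1/(13*(-2 + 5*(-2)) + t(-28)) = 1/(13*(-2 + 5*(-2)) + (9 - 6*(-28))) = 1/(13*(-2 - 10) + (9 + 168)) = 1/(13*(-12) + 177) = 1/(-156 + 177) = 1/21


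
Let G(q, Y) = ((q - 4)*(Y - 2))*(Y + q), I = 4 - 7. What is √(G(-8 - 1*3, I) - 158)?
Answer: 2*I*√302 ≈ 34.756*I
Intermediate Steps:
I = -3
G(q, Y) = (-4 + q)*(-2 + Y)*(Y + q) (G(q, Y) = ((-4 + q)*(-2 + Y))*(Y + q) = (-4 + q)*(-2 + Y)*(Y + q))
√(G(-8 - 1*3, I) - 158) = √((-4*(-3)² - 2*(-8 - 1*3)² + 8*(-3) + 8*(-8 - 1*3) - 3*(-8 - 1*3)² + (-8 - 1*3)*(-3)² - 6*(-3)*(-8 - 1*3)) - 158) = √((-4*9 - 2*(-8 - 3)² - 24 + 8*(-8 - 3) - 3*(-8 - 3)² + (-8 - 3)*9 - 6*(-3)*(-8 - 3)) - 158) = √((-36 - 2*(-11)² - 24 + 8*(-11) - 3*(-11)² - 11*9 - 6*(-3)*(-11)) - 158) = √((-36 - 2*121 - 24 - 88 - 3*121 - 99 - 198) - 158) = √((-36 - 242 - 24 - 88 - 363 - 99 - 198) - 158) = √(-1050 - 158) = √(-1208) = 2*I*√302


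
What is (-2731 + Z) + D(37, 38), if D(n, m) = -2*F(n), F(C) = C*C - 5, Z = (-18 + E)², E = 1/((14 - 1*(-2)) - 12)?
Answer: -82303/16 ≈ -5143.9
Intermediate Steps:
E = ¼ (E = 1/((14 + 2) - 12) = 1/(16 - 12) = 1/4 = ¼ ≈ 0.25000)
Z = 5041/16 (Z = (-18 + ¼)² = (-71/4)² = 5041/16 ≈ 315.06)
F(C) = -5 + C² (F(C) = C² - 5 = -5 + C²)
D(n, m) = 10 - 2*n² (D(n, m) = -2*(-5 + n²) = 10 - 2*n²)
(-2731 + Z) + D(37, 38) = (-2731 + 5041/16) + (10 - 2*37²) = -38655/16 + (10 - 2*1369) = -38655/16 + (10 - 2738) = -38655/16 - 2728 = -82303/16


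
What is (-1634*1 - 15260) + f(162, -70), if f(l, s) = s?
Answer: -16964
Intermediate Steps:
(-1634*1 - 15260) + f(162, -70) = (-1634*1 - 15260) - 70 = (-1634 - 15260) - 70 = -16894 - 70 = -16964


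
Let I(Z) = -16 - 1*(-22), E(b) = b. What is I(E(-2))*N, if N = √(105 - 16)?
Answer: 6*√89 ≈ 56.604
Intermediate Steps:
N = √89 ≈ 9.4340
I(Z) = 6 (I(Z) = -16 + 22 = 6)
I(E(-2))*N = 6*√89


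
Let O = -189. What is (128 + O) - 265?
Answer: -326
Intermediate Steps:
(128 + O) - 265 = (128 - 189) - 265 = -61 - 265 = -326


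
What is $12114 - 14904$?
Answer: $-2790$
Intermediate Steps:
$12114 - 14904 = -2790$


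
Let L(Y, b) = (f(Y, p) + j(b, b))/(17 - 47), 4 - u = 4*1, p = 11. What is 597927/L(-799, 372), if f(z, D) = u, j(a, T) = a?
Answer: -2989635/62 ≈ -48220.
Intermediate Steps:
u = 0 (u = 4 - 4 = 0)
f(z, D) = 0
L(Y, b) = -b/30 (L(Y, b) = (0 + b)/(17 - 47) = b/(-30) = b*(-1/30) = -b/30)
597927/L(-799, 372) = 597927/((-1/30*372)) = 597927/(-62/5) = 597927*(-5/62) = -2989635/62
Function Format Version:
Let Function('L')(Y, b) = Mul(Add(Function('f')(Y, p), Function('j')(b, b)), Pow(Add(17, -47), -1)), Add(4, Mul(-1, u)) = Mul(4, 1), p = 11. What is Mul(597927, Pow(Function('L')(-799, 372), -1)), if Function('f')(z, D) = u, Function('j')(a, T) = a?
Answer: Rational(-2989635, 62) ≈ -48220.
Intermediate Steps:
u = 0 (u = Add(4, Mul(-1, Mul(4, 1))) = Add(4, Mul(-1, 4)) = Add(4, -4) = 0)
Function('f')(z, D) = 0
Function('L')(Y, b) = Mul(Rational(-1, 30), b) (Function('L')(Y, b) = Mul(Add(0, b), Pow(Add(17, -47), -1)) = Mul(b, Pow(-30, -1)) = Mul(b, Rational(-1, 30)) = Mul(Rational(-1, 30), b))
Mul(597927, Pow(Function('L')(-799, 372), -1)) = Mul(597927, Pow(Mul(Rational(-1, 30), 372), -1)) = Mul(597927, Pow(Rational(-62, 5), -1)) = Mul(597927, Rational(-5, 62)) = Rational(-2989635, 62)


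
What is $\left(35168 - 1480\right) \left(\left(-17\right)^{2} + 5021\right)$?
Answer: $178883280$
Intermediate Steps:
$\left(35168 - 1480\right) \left(\left(-17\right)^{2} + 5021\right) = \left(35168 + \left(-4238 + 2758\right)\right) \left(289 + 5021\right) = \left(35168 - 1480\right) 5310 = 33688 \cdot 5310 = 178883280$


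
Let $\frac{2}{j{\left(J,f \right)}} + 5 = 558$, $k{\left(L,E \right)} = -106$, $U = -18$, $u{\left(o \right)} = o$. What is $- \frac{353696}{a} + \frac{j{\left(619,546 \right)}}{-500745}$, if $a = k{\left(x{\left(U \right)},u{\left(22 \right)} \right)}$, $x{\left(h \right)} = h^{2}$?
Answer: $\frac{48971330723174}{14676335205} \approx 3336.8$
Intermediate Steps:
$j{\left(J,f \right)} = \frac{2}{553}$ ($j{\left(J,f \right)} = \frac{2}{-5 + 558} = \frac{2}{553}$)
$a = -106$
$- \frac{353696}{a} + \frac{j{\left(619,546 \right)}}{-500745} = - \frac{353696}{-106} + \frac{2}{553 \left(-500745\right)} = \left(-353696\right) \left(- \frac{1}{106}\right) + \frac{2}{553} \left(- \frac{1}{500745}\right) = \frac{176848}{53} - \frac{2}{276911985} = \frac{48971330723174}{14676335205}$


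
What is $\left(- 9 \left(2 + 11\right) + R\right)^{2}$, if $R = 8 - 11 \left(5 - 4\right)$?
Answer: $14400$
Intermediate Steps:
$R = -3$ ($R = 8 - 11 = -3$)
$\left(- 9 \left(2 + 11\right) + R\right)^{2} = \left(- 9 \left(2 + 11\right) - 3\right)^{2} = \left(\left(-9\right) 13 - 3\right)^{2} = \left(-117 - 3\right)^{2} = \left(-120\right)^{2} = 14400$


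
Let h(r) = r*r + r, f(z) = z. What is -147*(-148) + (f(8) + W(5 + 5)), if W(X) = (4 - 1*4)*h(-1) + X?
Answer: 21774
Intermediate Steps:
h(r) = r + r**2 (h(r) = r**2 + r = r + r**2)
W(X) = X (W(X) = (4 - 1*4)*(-(1 - 1)) + X = (4 - 4)*(-1*0) + X = 0*0 + X = 0 + X = X)
-147*(-148) + (f(8) + W(5 + 5)) = -147*(-148) + (8 + (5 + 5)) = 21756 + (8 + 10) = 21756 + 18 = 21774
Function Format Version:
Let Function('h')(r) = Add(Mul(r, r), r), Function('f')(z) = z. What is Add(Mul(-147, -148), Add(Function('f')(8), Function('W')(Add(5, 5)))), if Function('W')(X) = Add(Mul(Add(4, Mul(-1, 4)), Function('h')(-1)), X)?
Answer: 21774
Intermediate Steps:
Function('h')(r) = Add(r, Pow(r, 2)) (Function('h')(r) = Add(Pow(r, 2), r) = Add(r, Pow(r, 2)))
Function('W')(X) = X (Function('W')(X) = Add(Mul(Add(4, Mul(-1, 4)), Mul(-1, Add(1, -1))), X) = Add(Mul(Add(4, -4), Mul(-1, 0)), X) = Add(Mul(0, 0), X) = Add(0, X) = X)
Add(Mul(-147, -148), Add(Function('f')(8), Function('W')(Add(5, 5)))) = Add(Mul(-147, -148), Add(8, Add(5, 5))) = Add(21756, Add(8, 10)) = Add(21756, 18) = 21774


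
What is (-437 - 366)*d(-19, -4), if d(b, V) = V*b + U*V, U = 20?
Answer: 3212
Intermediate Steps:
d(b, V) = 20*V + V*b (d(b, V) = V*b + 20*V = 20*V + V*b)
(-437 - 366)*d(-19, -4) = (-437 - 366)*(-4*(20 - 19)) = -(-3212) = -803*(-4) = 3212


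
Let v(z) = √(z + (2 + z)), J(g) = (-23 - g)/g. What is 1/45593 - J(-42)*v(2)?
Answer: 1/45593 + 19*√6/42 ≈ 1.1081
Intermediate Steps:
J(g) = (-23 - g)/g
v(z) = √(2 + 2*z)
1/45593 - J(-42)*v(2) = 1/45593 - (-23 - 1*(-42))/(-42)*√(2 + 2*2) = 1/45593 - (-(-23 + 42)/42)*√(2 + 4) = 1/45593 - (-1/42*19)*√6 = 1/45593 - (-19)*√6/42 = 1/45593 + 19*√6/42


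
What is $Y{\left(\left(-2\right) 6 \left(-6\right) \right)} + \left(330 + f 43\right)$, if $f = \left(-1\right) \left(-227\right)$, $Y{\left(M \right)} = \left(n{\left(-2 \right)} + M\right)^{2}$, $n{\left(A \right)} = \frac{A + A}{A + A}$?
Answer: $15420$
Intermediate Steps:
$n{\left(A \right)} = 1$ ($n{\left(A \right)} = \frac{2 A}{2 A} = 2 A \frac{1}{2 A} = 1$)
$Y{\left(M \right)} = \left(1 + M\right)^{2}$
$f = 227$
$Y{\left(\left(-2\right) 6 \left(-6\right) \right)} + \left(330 + f 43\right) = \left(1 + \left(-2\right) 6 \left(-6\right)\right)^{2} + \left(330 + 227 \cdot 43\right) = \left(1 - -72\right)^{2} + \left(330 + 9761\right) = \left(1 + 72\right)^{2} + 10091 = 73^{2} + 10091 = 5329 + 10091 = 15420$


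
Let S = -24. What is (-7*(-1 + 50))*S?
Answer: 8232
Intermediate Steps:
(-7*(-1 + 50))*S = -7*(-1 + 50)*(-24) = -7*49*(-24) = -343*(-24) = 8232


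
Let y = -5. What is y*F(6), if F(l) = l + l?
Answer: -60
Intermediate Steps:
F(l) = 2*l
y*F(6) = -10*6 = -5*12 = -60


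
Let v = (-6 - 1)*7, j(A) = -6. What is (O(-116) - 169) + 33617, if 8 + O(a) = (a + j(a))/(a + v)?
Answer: 5517722/165 ≈ 33441.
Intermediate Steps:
v = -49 (v = -7*7 = -49)
O(a) = -8 + (-6 + a)/(-49 + a) (O(a) = -8 + (a - 6)/(a - 49) = -8 + (-6 + a)/(-49 + a))
(O(-116) - 169) + 33617 = ((386 - 7*(-116))/(-49 - 116) - 169) + 33617 = ((386 + 812)/(-165) - 169) + 33617 = (-1/165*1198 - 169) + 33617 = (-1198/165 - 169) + 33617 = -29083/165 + 33617 = 5517722/165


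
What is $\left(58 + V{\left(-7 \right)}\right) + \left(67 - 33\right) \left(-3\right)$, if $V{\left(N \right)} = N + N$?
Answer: $-58$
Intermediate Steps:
$V{\left(N \right)} = 2 N$
$\left(58 + V{\left(-7 \right)}\right) + \left(67 - 33\right) \left(-3\right) = \left(58 + 2 \left(-7\right)\right) + \left(67 - 33\right) \left(-3\right) = \left(58 - 14\right) + 34 \left(-3\right) = 44 - 102 = -58$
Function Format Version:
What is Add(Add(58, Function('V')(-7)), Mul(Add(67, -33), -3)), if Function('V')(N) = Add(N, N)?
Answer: -58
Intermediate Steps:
Function('V')(N) = Mul(2, N)
Add(Add(58, Function('V')(-7)), Mul(Add(67, -33), -3)) = Add(Add(58, Mul(2, -7)), Mul(Add(67, -33), -3)) = Add(Add(58, -14), Mul(34, -3)) = Add(44, -102) = -58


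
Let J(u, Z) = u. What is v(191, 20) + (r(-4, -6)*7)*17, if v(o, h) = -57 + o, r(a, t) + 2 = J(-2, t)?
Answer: -342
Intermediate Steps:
r(a, t) = -4 (r(a, t) = -2 - 2 = -4)
v(191, 20) + (r(-4, -6)*7)*17 = (-57 + 191) - 4*7*17 = 134 - 28*17 = 134 - 476 = -342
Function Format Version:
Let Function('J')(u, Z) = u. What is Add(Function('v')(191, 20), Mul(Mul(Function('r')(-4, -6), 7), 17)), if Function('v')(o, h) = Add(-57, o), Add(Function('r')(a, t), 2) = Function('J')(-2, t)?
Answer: -342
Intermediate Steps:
Function('r')(a, t) = -4 (Function('r')(a, t) = Add(-2, -2) = -4)
Add(Function('v')(191, 20), Mul(Mul(Function('r')(-4, -6), 7), 17)) = Add(Add(-57, 191), Mul(Mul(-4, 7), 17)) = Add(134, Mul(-28, 17)) = Add(134, -476) = -342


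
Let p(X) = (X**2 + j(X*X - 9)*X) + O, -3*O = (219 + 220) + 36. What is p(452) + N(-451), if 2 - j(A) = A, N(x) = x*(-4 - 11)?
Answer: -276388576/3 ≈ -9.2130e+7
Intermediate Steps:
N(x) = -15*x (N(x) = x*(-15) = -15*x)
j(A) = 2 - A
O = -475/3 (O = -((219 + 220) + 36)/3 = -(439 + 36)/3 = -1/3*475 = -475/3 ≈ -158.33)
p(X) = -475/3 + X**2 + X*(11 - X**2) (p(X) = (X**2 + (2 - (X*X - 9))*X) - 475/3 = (X**2 + (2 - (X**2 - 9))*X) - 475/3 = (X**2 + (2 - (-9 + X**2))*X) - 475/3 = (X**2 + (2 + (9 - X**2))*X) - 475/3 = (X**2 + (11 - X**2)*X) - 475/3 = (X**2 + X*(11 - X**2)) - 475/3 = -475/3 + X**2 + X*(11 - X**2))
p(452) + N(-451) = (-475/3 + 452**2 - 1*452**3 + 11*452) - 15*(-451) = (-475/3 + 204304 - 1*92345408 + 4972) + 6765 = (-475/3 + 204304 - 92345408 + 4972) + 6765 = -276408871/3 + 6765 = -276388576/3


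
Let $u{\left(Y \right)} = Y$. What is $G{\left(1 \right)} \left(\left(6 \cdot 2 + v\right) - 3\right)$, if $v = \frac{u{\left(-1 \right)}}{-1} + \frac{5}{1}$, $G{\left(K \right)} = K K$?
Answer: $15$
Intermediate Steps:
$G{\left(K \right)} = K^{2}$
$v = 6$ ($v = - \frac{1}{-1} + \frac{5}{1} = \left(-1\right) \left(-1\right) + 5 \cdot 1 = 1 + 5 = 6$)
$G{\left(1 \right)} \left(\left(6 \cdot 2 + v\right) - 3\right) = 1^{2} \left(\left(6 \cdot 2 + 6\right) - 3\right) = 1 \left(\left(12 + 6\right) - 3\right) = 1 \left(18 - 3\right) = 1 \cdot 15 = 15$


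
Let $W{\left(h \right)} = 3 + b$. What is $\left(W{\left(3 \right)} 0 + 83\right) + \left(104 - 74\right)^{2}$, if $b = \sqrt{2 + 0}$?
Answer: $983$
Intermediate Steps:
$b = \sqrt{2} \approx 1.4142$
$W{\left(h \right)} = 3 + \sqrt{2}$
$\left(W{\left(3 \right)} 0 + 83\right) + \left(104 - 74\right)^{2} = \left(\left(3 + \sqrt{2}\right) 0 + 83\right) + \left(104 - 74\right)^{2} = \left(0 + 83\right) + 30^{2} = 83 + 900 = 983$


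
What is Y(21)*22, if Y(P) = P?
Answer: 462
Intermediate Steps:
Y(21)*22 = 21*22 = 462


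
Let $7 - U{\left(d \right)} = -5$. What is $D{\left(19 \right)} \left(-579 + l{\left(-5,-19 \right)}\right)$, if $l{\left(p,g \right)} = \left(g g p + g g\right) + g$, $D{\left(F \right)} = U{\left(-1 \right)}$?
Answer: $-24504$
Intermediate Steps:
$U{\left(d \right)} = 12$ ($U{\left(d \right)} = 7 - -5 = 7 + 5 = 12$)
$D{\left(F \right)} = 12$
$l{\left(p,g \right)} = g + g^{2} + p g^{2}$ ($l{\left(p,g \right)} = \left(g^{2} p + g^{2}\right) + g = \left(p g^{2} + g^{2}\right) + g = \left(g^{2} + p g^{2}\right) + g = g + g^{2} + p g^{2}$)
$D{\left(19 \right)} \left(-579 + l{\left(-5,-19 \right)}\right) = 12 \left(-579 - 19 \left(1 - 19 - -95\right)\right) = 12 \left(-579 - 19 \left(1 - 19 + 95\right)\right) = 12 \left(-579 - 1463\right) = 12 \left(-2042\right) = -24504$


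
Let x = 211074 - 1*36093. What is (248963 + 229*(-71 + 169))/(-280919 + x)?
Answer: -271405/105938 ≈ -2.5619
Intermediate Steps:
x = 174981 (x = 211074 - 36093 = 174981)
(248963 + 229*(-71 + 169))/(-280919 + x) = (248963 + 229*(-71 + 169))/(-280919 + 174981) = (248963 + 229*98)/(-105938) = (248963 + 22442)*(-1/105938) = 271405*(-1/105938) = -271405/105938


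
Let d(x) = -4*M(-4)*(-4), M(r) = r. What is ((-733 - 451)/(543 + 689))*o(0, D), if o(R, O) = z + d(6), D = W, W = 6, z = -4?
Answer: 5032/77 ≈ 65.351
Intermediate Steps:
D = 6
d(x) = -64 (d(x) = -4*(-4)*(-4) = 16*(-4) = -64)
o(R, O) = -68 (o(R, O) = -4 - 64 = -68)
((-733 - 451)/(543 + 689))*o(0, D) = ((-733 - 451)/(543 + 689))*(-68) = -1184/1232*(-68) = -1184*1/1232*(-68) = -74/77*(-68) = 5032/77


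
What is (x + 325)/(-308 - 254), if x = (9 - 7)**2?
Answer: -329/562 ≈ -0.58541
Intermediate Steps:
x = 4 (x = 2**2 = 4)
(x + 325)/(-308 - 254) = (4 + 325)/(-308 - 254) = 329/(-562) = 329*(-1/562) = -329/562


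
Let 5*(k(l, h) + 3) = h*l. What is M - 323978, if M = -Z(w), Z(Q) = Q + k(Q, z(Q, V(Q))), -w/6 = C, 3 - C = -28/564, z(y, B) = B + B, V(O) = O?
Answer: -715916195/2209 ≈ -3.2409e+5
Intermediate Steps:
z(y, B) = 2*B
k(l, h) = -3 + h*l/5 (k(l, h) = -3 + (h*l)/5 = -3 + h*l/5)
C = 430/141 (C = 3 - (-28)/564 = 3 - 1*(-7/141) = 3 + 7/141 = 430/141 ≈ 3.0496)
w = -860/47 (w = -6*430/141 = -860/47 ≈ -18.298)
Z(Q) = -3 + Q + 2*Q²/5 (Z(Q) = Q + (-3 + (2*Q)*Q/5) = Q + (-3 + 2*Q²/5) = -3 + Q + 2*Q²/5)
M = -248793/2209 (M = -(-3 - 860/47 + 2*(-860/47)²/5) = -(-3 - 860/47 + (⅖)*(739600/2209)) = -(-3 - 860/47 + 295840/2209) = -1*248793/2209 = -248793/2209 ≈ -112.63)
M - 323978 = -248793/2209 - 323978 = -715916195/2209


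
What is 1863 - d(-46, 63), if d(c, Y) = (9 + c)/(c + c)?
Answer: 171359/92 ≈ 1862.6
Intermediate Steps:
d(c, Y) = (9 + c)/(2*c) (d(c, Y) = (9 + c)/((2*c)) = (9 + c)*(1/(2*c)) = (9 + c)/(2*c))
1863 - d(-46, 63) = 1863 - (9 - 46)/(2*(-46)) = 1863 - (-1)*(-37)/(2*46) = 1863 - 1*37/92 = 1863 - 37/92 = 171359/92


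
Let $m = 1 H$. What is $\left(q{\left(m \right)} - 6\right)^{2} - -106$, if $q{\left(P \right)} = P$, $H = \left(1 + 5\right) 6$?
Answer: $1006$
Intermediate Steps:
$H = 36$ ($H = 6 \cdot 6 = 36$)
$m = 36$ ($m = 1 \cdot 36 = 36$)
$\left(q{\left(m \right)} - 6\right)^{2} - -106 = \left(36 - 6\right)^{2} - -106 = 30^{2} + 106 = 900 + 106 = 1006$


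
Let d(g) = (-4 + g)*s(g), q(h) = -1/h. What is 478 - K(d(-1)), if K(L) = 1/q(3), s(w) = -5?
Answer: 481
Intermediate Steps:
d(g) = 20 - 5*g (d(g) = (-4 + g)*(-5) = 20 - 5*g)
K(L) = -3 (K(L) = 1/(-1/3) = -3)
478 - K(d(-1)) = 478 - 1*(-3) = 478 + 3 = 481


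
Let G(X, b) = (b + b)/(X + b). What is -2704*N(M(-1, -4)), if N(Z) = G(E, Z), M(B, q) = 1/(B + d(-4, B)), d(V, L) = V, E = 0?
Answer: -5408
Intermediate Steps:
G(X, b) = 2*b/(X + b) (G(X, b) = (2*b)/(X + b) = 2*b/(X + b))
M(B, q) = 1/(-4 + B) (M(B, q) = 1/(B - 4) = 1/(-4 + B))
N(Z) = 2 (N(Z) = 2*Z/(0 + Z) = 2*Z/Z = 2)
-2704*N(M(-1, -4)) = -2704*2 = -5408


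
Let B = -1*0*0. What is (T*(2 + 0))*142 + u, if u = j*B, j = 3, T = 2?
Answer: 568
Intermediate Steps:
B = 0 (B = 0*0 = 0)
u = 0 (u = 3*0 = 0)
(T*(2 + 0))*142 + u = (2*(2 + 0))*142 + 0 = (2*2)*142 + 0 = 4*142 + 0 = 568 + 0 = 568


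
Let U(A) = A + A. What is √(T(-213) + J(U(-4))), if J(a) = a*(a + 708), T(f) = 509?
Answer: I*√5091 ≈ 71.351*I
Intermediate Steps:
U(A) = 2*A
J(a) = a*(708 + a)
√(T(-213) + J(U(-4))) = √(509 + (2*(-4))*(708 + 2*(-4))) = √(509 - 8*(708 - 8)) = √(509 - 8*700) = √(509 - 5600) = √(-5091) = I*√5091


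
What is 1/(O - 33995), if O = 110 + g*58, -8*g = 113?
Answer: -4/138817 ≈ -2.8815e-5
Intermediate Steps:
g = -113/8 (g = -⅛*113 = -113/8 ≈ -14.125)
O = -2837/4 (O = 110 - 113/8*58 = 110 - 3277/4 = -2837/4 ≈ -709.25)
1/(O - 33995) = 1/(-2837/4 - 33995) = 1/(-138817/4) = -4/138817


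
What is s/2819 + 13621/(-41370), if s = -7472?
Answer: -347514239/116622030 ≈ -2.9798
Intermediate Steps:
s/2819 + 13621/(-41370) = -7472/2819 + 13621/(-41370) = -7472*1/2819 + 13621*(-1/41370) = -7472/2819 - 13621/41370 = -347514239/116622030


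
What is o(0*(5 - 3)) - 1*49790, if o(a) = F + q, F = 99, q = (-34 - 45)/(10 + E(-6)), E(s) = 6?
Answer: -795135/16 ≈ -49696.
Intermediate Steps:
q = -79/16 (q = (-34 - 45)/(10 + 6) = -79/16 ≈ -4.9375)
o(a) = 1505/16 (o(a) = 99 - 79/16 = 1505/16)
o(0*(5 - 3)) - 1*49790 = 1505/16 - 1*49790 = 1505/16 - 49790 = -795135/16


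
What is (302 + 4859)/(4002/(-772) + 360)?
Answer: 1992146/136959 ≈ 14.546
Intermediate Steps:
(302 + 4859)/(4002/(-772) + 360) = 5161/(4002*(-1/772) + 360) = 5161/(-2001/386 + 360) = 5161/(136959/386) = 5161*(386/136959) = 1992146/136959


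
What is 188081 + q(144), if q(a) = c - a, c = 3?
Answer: 187940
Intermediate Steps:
q(a) = 3 - a
188081 + q(144) = 188081 + (3 - 1*144) = 188081 + (3 - 144) = 188081 - 141 = 187940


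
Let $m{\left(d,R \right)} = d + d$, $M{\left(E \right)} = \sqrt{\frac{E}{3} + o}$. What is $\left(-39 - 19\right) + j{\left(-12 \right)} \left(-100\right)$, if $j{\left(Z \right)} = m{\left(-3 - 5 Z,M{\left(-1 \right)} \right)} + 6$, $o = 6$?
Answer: $-12058$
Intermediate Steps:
$M{\left(E \right)} = \sqrt{6 + \frac{E}{3}}$ ($M{\left(E \right)} = \sqrt{\frac{E}{3} + 6} = \sqrt{6 + \frac{E}{3}}$)
$m{\left(d,R \right)} = 2 d$
$j{\left(Z \right)} = - 10 Z$ ($j{\left(Z \right)} = 2 \left(-3 - 5 Z\right) + 6 = \left(-6 - 10 Z\right) + 6 = - 10 Z$)
$\left(-39 - 19\right) + j{\left(-12 \right)} \left(-100\right) = \left(-39 - 19\right) + \left(-10\right) \left(-12\right) \left(-100\right) = -58 + 120 \left(-100\right) = -58 - 12000 = -12058$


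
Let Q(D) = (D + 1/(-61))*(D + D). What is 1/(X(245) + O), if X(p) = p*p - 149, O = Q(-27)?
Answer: 61/3741428 ≈ 1.6304e-5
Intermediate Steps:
Q(D) = 2*D*(-1/61 + D) (Q(D) = (D - 1/61)*(2*D) = (-1/61 + D)*(2*D) = 2*D*(-1/61 + D))
O = 88992/61 (O = (2/61)*(-27)*(-1 + 61*(-27)) = (2/61)*(-27)*(-1 - 1647) = (2/61)*(-27)*(-1648) = 88992/61 ≈ 1458.9)
X(p) = -149 + p² (X(p) = p² - 149 = -149 + p²)
1/(X(245) + O) = 1/((-149 + 245²) + 88992/61) = 1/((-149 + 60025) + 88992/61) = 1/(59876 + 88992/61) = 1/(3741428/61) = 61/3741428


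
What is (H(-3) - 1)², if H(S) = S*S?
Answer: 64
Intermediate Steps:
H(S) = S²
(H(-3) - 1)² = ((-3)² - 1)² = (9 - 1)² = 8² = 64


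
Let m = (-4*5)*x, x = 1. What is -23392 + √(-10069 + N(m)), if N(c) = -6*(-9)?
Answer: -23392 + I*√10015 ≈ -23392.0 + 100.07*I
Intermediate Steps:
m = -20 (m = -4*5*1 = -20*1 = -20)
N(c) = 54
-23392 + √(-10069 + N(m)) = -23392 + √(-10069 + 54) = -23392 + √(-10015) = -23392 + I*√10015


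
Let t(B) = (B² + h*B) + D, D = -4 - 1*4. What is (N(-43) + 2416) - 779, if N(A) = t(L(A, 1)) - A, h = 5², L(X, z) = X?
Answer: 2446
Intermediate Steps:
D = -8 (D = -4 - 4 = -8)
h = 25
t(B) = -8 + B² + 25*B (t(B) = (B² + 25*B) - 8 = -8 + B² + 25*B)
N(A) = -8 + A² + 24*A (N(A) = (-8 + A² + 25*A) - A = -8 + A² + 24*A)
(N(-43) + 2416) - 779 = ((-8 + (-43)² + 24*(-43)) + 2416) - 779 = ((-8 + 1849 - 1032) + 2416) - 779 = (809 + 2416) - 779 = 3225 - 779 = 2446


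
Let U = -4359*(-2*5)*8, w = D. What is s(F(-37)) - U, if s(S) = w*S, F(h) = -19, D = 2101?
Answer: -388639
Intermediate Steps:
w = 2101
s(S) = 2101*S
U = 348720 (U = -(-43590)*8 = -4359*(-80) = 348720)
s(F(-37)) - U = 2101*(-19) - 1*348720 = -39919 - 348720 = -388639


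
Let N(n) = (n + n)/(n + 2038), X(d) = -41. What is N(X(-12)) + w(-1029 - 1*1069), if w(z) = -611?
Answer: -1220249/1997 ≈ -611.04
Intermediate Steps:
N(n) = 2*n/(2038 + n) (N(n) = (2*n)/(2038 + n) = 2*n/(2038 + n))
N(X(-12)) + w(-1029 - 1*1069) = 2*(-41)/(2038 - 41) - 611 = 2*(-41)/1997 - 611 = 2*(-41)*(1/1997) - 611 = -82/1997 - 611 = -1220249/1997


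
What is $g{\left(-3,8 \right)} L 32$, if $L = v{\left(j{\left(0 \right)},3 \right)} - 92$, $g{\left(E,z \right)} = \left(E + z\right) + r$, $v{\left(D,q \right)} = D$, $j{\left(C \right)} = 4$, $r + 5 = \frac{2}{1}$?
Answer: $-5632$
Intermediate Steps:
$r = -3$ ($r = -5 + \frac{2}{1} = -5 + 2 \cdot 1 = -5 + 2 = -3$)
$g{\left(E,z \right)} = -3 + E + z$ ($g{\left(E,z \right)} = \left(E + z\right) - 3 = -3 + E + z$)
$L = -88$ ($L = 4 - 92 = -88$)
$g{\left(-3,8 \right)} L 32 = \left(-3 - 3 + 8\right) \left(-88\right) 32 = 2 \left(-88\right) 32 = \left(-176\right) 32 = -5632$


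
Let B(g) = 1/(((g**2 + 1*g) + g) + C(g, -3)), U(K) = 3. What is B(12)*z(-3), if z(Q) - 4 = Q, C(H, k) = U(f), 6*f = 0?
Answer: 1/171 ≈ 0.0058480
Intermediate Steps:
f = 0 (f = (1/6)*0 = 0)
C(H, k) = 3
z(Q) = 4 + Q
B(g) = 1/(3 + g**2 + 2*g) (B(g) = 1/(((g**2 + 1*g) + g) + 3) = 1/(((g**2 + g) + g) + 3) = 1/(((g + g**2) + g) + 3) = 1/((g**2 + 2*g) + 3) = 1/(3 + g**2 + 2*g))
B(12)*z(-3) = (4 - 3)/(3 + 12**2 + 2*12) = 1/(3 + 144 + 24) = 1/171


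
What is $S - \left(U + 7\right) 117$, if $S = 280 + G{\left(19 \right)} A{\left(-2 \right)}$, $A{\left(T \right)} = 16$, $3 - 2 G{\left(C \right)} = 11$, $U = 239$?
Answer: $-28566$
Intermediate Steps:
$G{\left(C \right)} = -4$ ($G{\left(C \right)} = \frac{3}{2} - \frac{11}{2} = -4$)
$S = 216$ ($S = 280 - 64 = 216$)
$S - \left(U + 7\right) 117 = 216 - \left(239 + 7\right) 117 = 216 - 246 \cdot 117 = 216 - 28782 = -28566$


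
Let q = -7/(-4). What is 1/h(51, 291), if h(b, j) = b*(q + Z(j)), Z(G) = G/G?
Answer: 4/561 ≈ 0.0071301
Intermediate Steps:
Z(G) = 1
q = 7/4 (q = -7*(-1/4) = 7/4 ≈ 1.7500)
h(b, j) = 11*b/4 (h(b, j) = b*(7/4 + 1) = b*(11/4) = 11*b/4)
1/h(51, 291) = 1/((11/4)*51) = 1/(561/4) = 4/561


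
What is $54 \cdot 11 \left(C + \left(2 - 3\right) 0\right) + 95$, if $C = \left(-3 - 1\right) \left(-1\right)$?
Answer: $2471$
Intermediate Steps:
$C = 4$ ($C = \left(-4\right) \left(-1\right) = 4$)
$54 \cdot 11 \left(C + \left(2 - 3\right) 0\right) + 95 = 54 \cdot 11 \left(4 + \left(2 - 3\right) 0\right) + 95 = 54 \cdot 11 \left(4 - 0\right) + 95 = 54 \cdot 11 \left(4 + 0\right) + 95 = 54 \cdot 11 \cdot 4 + 95 = 54 \cdot 44 + 95 = 2376 + 95 = 2471$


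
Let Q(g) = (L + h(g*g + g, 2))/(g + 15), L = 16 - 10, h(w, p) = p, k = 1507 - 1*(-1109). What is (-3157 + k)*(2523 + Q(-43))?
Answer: -9553519/7 ≈ -1.3648e+6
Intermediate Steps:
k = 2616 (k = 1507 + 1109 = 2616)
L = 6
Q(g) = 8/(15 + g) (Q(g) = (6 + 2)/(g + 15) = 8/(15 + g))
(-3157 + k)*(2523 + Q(-43)) = (-3157 + 2616)*(2523 + 8/(15 - 43)) = -541*(2523 + 8/(-28)) = -541*(2523 + 8*(-1/28)) = -541*(2523 - 2/7) = -541*17659/7 = -9553519/7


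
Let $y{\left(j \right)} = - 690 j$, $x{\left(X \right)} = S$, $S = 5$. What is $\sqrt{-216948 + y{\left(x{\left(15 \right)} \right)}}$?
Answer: $i \sqrt{220398} \approx 469.47 i$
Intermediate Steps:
$x{\left(X \right)} = 5$
$\sqrt{-216948 + y{\left(x{\left(15 \right)} \right)}} = \sqrt{-216948 - 3450} = \sqrt{-220398} = i \sqrt{220398}$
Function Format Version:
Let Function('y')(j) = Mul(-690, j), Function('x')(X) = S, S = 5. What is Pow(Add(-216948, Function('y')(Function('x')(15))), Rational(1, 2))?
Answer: Mul(I, Pow(220398, Rational(1, 2))) ≈ Mul(469.47, I)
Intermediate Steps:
Function('x')(X) = 5
Pow(Add(-216948, Function('y')(Function('x')(15))), Rational(1, 2)) = Pow(Add(-216948, Mul(-690, 5)), Rational(1, 2)) = Pow(Add(-216948, -3450), Rational(1, 2)) = Pow(-220398, Rational(1, 2)) = Mul(I, Pow(220398, Rational(1, 2)))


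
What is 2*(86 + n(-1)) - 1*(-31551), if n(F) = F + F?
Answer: 31719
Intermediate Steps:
n(F) = 2*F
2*(86 + n(-1)) - 1*(-31551) = 2*(86 + 2*(-1)) - 1*(-31551) = 2*(86 - 2) + 31551 = 2*84 + 31551 = 168 + 31551 = 31719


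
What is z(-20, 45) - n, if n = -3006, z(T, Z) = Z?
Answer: 3051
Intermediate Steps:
z(-20, 45) - n = 45 - 1*(-3006) = 45 + 3006 = 3051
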